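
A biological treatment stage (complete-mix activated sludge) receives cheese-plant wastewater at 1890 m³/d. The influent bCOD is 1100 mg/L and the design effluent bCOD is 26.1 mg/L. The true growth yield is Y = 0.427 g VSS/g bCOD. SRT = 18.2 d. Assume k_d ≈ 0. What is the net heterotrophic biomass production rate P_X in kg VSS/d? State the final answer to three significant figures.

P_X ≈ 867 kg VSS/d

With endogenous decay neglected, the observed yield equals the true yield: Y_obs = Y = 0.427 g VSS/g bCOD.
Mass of bCOD removed per day: Q(S₀ − S) = 1890 × 1074 g/m³ = 2030 kg/d.
P_X = Y_obs · Q(S₀ − S) = 0.4270 × 2030 = 866.7 kg VSS/d.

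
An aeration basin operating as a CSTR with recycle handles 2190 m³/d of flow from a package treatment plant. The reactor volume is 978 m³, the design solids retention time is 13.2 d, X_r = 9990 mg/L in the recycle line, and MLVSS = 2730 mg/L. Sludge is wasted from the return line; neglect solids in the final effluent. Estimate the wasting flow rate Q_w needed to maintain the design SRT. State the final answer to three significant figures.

Q_w ≈ 20.2 m³/d

θ_c = V·X/(Q_w·X_r) when wasting from the recycle, so Q_w = V·X/(θ_c·X_r) = 978.0 × 2730 / (13.2 × 9990) = 20.25 m³/d.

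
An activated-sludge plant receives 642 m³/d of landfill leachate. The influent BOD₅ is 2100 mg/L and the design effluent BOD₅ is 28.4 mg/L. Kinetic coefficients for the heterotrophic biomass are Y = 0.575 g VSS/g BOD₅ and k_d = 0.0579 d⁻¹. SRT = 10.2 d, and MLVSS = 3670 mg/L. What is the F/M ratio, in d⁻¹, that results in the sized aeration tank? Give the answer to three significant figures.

F/M ≈ 0.275 d⁻¹

Rearranging the biomass balance for a CMAS with decay, V = Y·Q·ΔS·θ_c / [X·(1+k_d θ_c)] = 0.575 × 642 × (2100 − 28.4) × 10.2 / [3670 × (1 + 0.0579 × 10.2)] = 7.8×10^6 / 5837 = 1336 m³.
F/M = Q·S₀ / (V·X) = 642 × 2100 / (1336 × 3670) = 0.2749 g BOD₅·(g VSS·d)⁻¹.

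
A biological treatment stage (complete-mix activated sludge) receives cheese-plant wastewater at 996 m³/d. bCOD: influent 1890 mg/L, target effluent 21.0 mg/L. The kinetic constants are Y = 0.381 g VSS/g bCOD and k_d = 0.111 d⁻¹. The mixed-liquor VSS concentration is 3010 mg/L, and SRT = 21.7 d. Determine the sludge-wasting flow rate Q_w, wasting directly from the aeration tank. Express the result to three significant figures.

Q_w ≈ 69.1 m³/d

Steady-state biomass mass balance: V·X·(1 + k_d·θ_c) = Y·Q·(S₀ − S)·θ_c, so V = 0.381 × 996 × (1890 − 21.0) × 21.7 / [3010 × (1 + 0.111 × 21.7)] = 1.54×10^7 / 10260 = 1500 m³.
Wasting from the aeration tank: Q_w = V / θ_c = 1500 / 21.7 = 69.13 m³/d.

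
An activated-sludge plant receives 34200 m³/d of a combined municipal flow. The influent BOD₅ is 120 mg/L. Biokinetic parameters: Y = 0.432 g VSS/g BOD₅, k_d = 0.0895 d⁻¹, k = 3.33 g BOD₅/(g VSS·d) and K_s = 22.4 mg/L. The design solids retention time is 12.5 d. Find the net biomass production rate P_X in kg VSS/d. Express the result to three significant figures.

P_X ≈ 816 kg VSS/d

From the Monod/SRT balance for a CMAS, S = K_s·(1+k_d θ_c)/[θ_c·(Y k − k_d) − 1] = 22.4 × (1 + 0.0895 × 12.5) / [12.5 × (0.432 × 3.33 − 0.0895) − 1] = 47.46 / 15.86 = 2.992 mg/L.
Observed yield with endogenous decay: Y_obs = Y / (1 + k_d·θ_c) = 0.432 / (1 + 0.0895 × 12.5) = 0.432 / 2.119 = 0.2039 g VSS/g BOD₅.
Substrate removed = Q·(S₀ − S) = 34200 m³/d × (120 − 2.99) g/m³ = 4×10^6 g/d = 4002 kg/d.
Biomass produced: P_X = Y_obs·Q·ΔS = 0.2039 × 4002 ≈ 815.9 kg VSS/d.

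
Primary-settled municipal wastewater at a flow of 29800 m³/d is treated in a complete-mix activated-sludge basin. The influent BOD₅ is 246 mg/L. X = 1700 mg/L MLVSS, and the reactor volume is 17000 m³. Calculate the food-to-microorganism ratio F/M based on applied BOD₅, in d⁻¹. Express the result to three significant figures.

F/M ≈ 0.254 d⁻¹

F/M = Q·S₀ / (V·X) = 29800 × 246 / (17000 × 1700) = 0.2537 g BOD₅·(g VSS·d)⁻¹.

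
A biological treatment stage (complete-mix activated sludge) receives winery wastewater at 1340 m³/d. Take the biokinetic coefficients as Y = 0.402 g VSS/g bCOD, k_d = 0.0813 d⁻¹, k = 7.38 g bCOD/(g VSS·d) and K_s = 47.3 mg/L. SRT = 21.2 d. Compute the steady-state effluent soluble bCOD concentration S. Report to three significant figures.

S ≈ 2.14 mg/L

For a completely mixed reactor with recycle the Lawrence–McCarty relation gives S = K_s·(1 + k_d·θ_c) / [θ_c·(Y·k − k_d) − 1] = 47.3 × (1 + 0.0813 × 21.2) / [21.2 × (0.402 × 7.38 − 0.0813) − 1] = 128.8 / 60.17 = 2.141 mg/L.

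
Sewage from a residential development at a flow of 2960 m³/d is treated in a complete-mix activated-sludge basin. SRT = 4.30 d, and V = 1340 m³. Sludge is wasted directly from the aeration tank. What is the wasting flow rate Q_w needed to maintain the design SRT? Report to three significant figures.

For wasting at MLVSS concentration, Q_w = V/θ_c = 1340/4.30 = 311.6 m³/d.

Q_w ≈ 312 m³/d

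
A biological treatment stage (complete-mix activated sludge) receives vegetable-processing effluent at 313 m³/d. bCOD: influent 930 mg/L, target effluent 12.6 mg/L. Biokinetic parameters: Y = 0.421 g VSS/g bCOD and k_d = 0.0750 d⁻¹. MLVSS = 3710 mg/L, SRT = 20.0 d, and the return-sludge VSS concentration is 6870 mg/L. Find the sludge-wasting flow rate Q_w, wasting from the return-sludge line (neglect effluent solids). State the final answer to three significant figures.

Q_w ≈ 7.04 m³/d

Rearranging the biomass balance for a CMAS with decay, V = Y·Q·ΔS·θ_c / [X·(1+k_d θ_c)] = 0.421 × 313 × (930 − 12.6) × 20.0 / [3710 × (1 + 0.0750 × 20.0)] = 2.42×10^6 / 9275 = 260.7 m³.
θ_c = V·X/(Q_w·X_r) when wasting from the recycle, so Q_w = V·X/(θ_c·X_r) = 260.7 × 3710 / (20.0 × 6870) = 7.039 m³/d.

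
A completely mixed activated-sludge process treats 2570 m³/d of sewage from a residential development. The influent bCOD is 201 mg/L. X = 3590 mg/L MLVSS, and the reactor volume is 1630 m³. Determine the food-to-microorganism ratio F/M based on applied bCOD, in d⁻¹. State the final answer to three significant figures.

F/M = applied load / biomass = Q·S₀/(V·X) = 2570 × 201 / (1630 × 3590) = 0.08828 d⁻¹.

F/M ≈ 0.0883 d⁻¹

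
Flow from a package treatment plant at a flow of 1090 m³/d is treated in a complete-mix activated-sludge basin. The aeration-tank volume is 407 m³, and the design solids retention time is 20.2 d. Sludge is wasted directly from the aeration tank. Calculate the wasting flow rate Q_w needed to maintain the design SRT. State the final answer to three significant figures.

For wasting at MLVSS concentration, Q_w = V/θ_c = 407.0/20.2 = 20.15 m³/d.

Q_w ≈ 20.1 m³/d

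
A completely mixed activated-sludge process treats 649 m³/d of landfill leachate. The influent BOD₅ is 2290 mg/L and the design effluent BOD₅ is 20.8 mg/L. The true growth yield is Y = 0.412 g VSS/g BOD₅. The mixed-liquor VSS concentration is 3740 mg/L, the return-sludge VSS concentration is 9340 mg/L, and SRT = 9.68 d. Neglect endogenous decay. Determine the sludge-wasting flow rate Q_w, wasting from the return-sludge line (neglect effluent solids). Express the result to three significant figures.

Biomass mass balance (decay neglected): V·X = Y·Q·(S₀ − S)·θ_c, so V = 0.412 × 649 × (2290 − 20.8) × 9.68 / 3740 = 1570 m³.
Q_w = (V·X)/(θ_c X_r) = 1570 × 3740 / (9.68 × 9340) = 64.96 m³/d.

Q_w ≈ 65.0 m³/d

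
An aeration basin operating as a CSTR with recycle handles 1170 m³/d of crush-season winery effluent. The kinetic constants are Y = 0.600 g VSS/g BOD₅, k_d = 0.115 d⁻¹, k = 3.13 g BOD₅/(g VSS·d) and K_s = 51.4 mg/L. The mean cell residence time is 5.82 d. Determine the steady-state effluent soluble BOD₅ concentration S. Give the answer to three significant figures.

For a completely mixed reactor with recycle the Lawrence–McCarty relation gives S = K_s·(1 + k_d·θ_c) / [θ_c·(Y·k − k_d) − 1] = 51.4 × (1 + 0.115 × 5.82) / [5.82 × (0.600 × 3.13 − 0.115) − 1] = 85.80 / 9.261 = 9.265 mg/L.

S ≈ 9.27 mg/L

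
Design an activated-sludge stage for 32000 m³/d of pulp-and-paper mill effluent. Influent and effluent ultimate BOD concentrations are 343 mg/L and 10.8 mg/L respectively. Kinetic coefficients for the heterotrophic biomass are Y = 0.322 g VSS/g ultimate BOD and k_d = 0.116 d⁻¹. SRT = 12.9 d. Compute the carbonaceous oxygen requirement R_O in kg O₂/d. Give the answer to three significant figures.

The observed yield is Y_obs = Y/(1 + k_d·θ_c) = 0.322 / (1 + 0.116 × 12.9) = 0.322 / 2.496 = 0.1290 g VSS per g ultimate BOD removed.
Substrate removed = Q·(S₀ − S) = 32000 m³/d × (343 − 10.8) g/m³ = 1.06×10^7 g/d = 10630 kg/d.
P_X = Y_obs·Q·(S₀ − S) = 0.1290 × 10630 = 1371 kg VSS/d.
R_O = Q·ΔS − 1.42 P_X = 10630 − 1947 = 8683 kg O₂/d.

R_O ≈ 8680 kg O₂/d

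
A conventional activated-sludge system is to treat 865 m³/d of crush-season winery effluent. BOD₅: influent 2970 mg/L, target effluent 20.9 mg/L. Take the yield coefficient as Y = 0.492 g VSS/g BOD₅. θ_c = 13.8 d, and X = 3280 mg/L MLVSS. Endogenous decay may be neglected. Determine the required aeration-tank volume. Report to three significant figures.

V ≈ 5280 m³

With k_d = 0 the design equation reduces to V = Y Q (S₀−S) θ_c / X = 0.492 × 865 × (2970 − 20.9) × 13.8 / 3280 = 5281 m³.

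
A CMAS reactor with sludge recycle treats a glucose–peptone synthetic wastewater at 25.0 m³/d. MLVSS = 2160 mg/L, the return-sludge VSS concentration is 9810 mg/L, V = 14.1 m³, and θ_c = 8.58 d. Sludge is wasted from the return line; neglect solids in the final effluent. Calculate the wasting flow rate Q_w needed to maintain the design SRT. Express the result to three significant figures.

Q_w ≈ 0.362 m³/d

θ_c = V·X/(Q_w·X_r) when wasting from the recycle, so Q_w = V·X/(θ_c·X_r) = 14.10 × 2160 / (8.58 × 9810) = 0.3618 m³/d.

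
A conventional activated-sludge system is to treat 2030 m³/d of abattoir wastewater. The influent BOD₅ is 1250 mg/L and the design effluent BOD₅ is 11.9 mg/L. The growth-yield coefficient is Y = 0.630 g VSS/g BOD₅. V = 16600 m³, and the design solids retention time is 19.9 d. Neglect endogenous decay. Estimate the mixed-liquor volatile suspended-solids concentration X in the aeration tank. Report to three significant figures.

X ≈ 1900 mg/L

Without decay, X = Y Q (S₀−S) θ_c / V = 0.630 × 2030 × (1250 − 11.9) × 19.9 / 16600 = 1898 mg/L.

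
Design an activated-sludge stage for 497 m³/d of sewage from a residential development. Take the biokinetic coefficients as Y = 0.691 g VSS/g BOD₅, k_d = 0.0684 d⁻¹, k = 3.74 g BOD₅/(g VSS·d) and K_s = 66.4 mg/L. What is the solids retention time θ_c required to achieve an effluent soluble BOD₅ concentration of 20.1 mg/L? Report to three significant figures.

θ_c ≈ 1.88 d

At the target effluent, Y k S/(K_s+S) = 0.691×3.74×20.1/86.50 = 0.6005 d⁻¹.
θ_c = 1/(μ − k_d) = 1/(0.6005 − 0.0684) = 1/0.5321 = 1.879 d.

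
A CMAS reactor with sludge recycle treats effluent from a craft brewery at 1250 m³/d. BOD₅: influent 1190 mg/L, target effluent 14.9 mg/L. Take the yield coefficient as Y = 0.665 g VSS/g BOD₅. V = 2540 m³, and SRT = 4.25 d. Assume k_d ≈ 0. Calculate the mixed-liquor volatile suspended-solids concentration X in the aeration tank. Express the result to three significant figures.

From V·X = Y·Q·(S₀ − S)·θ_c (decay neglected): X = 0.665 × 1250 × (1190 − 14.9) × 4.25 / 2540 = 1634 mg/L.

X ≈ 1630 mg/L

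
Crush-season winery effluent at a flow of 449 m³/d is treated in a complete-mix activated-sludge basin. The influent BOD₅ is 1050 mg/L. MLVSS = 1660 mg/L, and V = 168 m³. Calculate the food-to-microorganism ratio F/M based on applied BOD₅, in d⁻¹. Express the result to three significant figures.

F/M = Q·S₀ / (V·X) = 449 × 1050 / (168.0 × 1660) = 1.691 g BOD₅·(g VSS·d)⁻¹.

F/M ≈ 1.69 d⁻¹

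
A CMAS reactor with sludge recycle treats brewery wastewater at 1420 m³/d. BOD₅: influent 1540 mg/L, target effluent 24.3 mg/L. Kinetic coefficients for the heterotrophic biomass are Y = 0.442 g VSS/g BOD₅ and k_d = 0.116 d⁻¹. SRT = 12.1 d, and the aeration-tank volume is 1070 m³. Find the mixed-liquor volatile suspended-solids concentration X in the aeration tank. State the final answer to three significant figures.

X ≈ 4480 mg/L

Solving the biomass balance for X: X = Y Q (S₀−S) θ_c / [V (1+k_d θ_c)] = 0.442 × 1420 × (1540 − 24.3) × 12.1 / [1070 × (1 + 0.116 × 12.1)] = 4476 mg/L.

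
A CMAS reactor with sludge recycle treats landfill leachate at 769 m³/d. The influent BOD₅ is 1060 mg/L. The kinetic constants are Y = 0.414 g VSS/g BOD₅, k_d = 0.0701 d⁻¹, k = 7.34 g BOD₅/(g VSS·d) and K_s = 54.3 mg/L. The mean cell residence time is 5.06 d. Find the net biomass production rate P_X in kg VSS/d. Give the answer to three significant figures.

P_X ≈ 248 kg VSS/d

For a completely mixed reactor with recycle the Lawrence–McCarty relation gives S = K_s·(1 + k_d·θ_c) / [θ_c·(Y·k − k_d) − 1] = 54.3 × (1 + 0.0701 × 5.06) / [5.06 × (0.414 × 7.34 − 0.0701) − 1] = 73.56 / 14.02 = 5.246 mg/L.
Correct the yield for decay: Y_obs = Y/(1 + k_d θ_c) = 0.414 / (1 + 0.0701 × 5.06) = 0.414 / 1.355 = 0.3056.
Mass of BOD₅ removed per day: Q(S₀ − S) = 769 × 1055 g/m³ = 811.1 kg/d.
Net biomass production P_X = Y_obs × Q·(S₀ − S) = 0.3056 × 811.1 = 247.9 kg VSS/d.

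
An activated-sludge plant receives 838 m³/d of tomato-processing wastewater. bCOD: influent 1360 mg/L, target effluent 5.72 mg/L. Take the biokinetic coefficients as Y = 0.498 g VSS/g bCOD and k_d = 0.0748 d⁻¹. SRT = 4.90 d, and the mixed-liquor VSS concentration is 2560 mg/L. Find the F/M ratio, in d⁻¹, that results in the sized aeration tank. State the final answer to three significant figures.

F/M ≈ 0.562 d⁻¹

Rearranging the biomass balance for a CMAS with decay, V = Y·Q·ΔS·θ_c / [X·(1+k_d θ_c)] = 0.498 × 838 × (1360 − 5.72) × 4.90 / [2560 × (1 + 0.0748 × 4.90)] = 2.77×10^6 / 3498 = 791.6 m³.
F/M = applied load / biomass = Q·S₀/(V·X) = 838 × 1360 / (791.6 × 2560) = 0.5624 d⁻¹.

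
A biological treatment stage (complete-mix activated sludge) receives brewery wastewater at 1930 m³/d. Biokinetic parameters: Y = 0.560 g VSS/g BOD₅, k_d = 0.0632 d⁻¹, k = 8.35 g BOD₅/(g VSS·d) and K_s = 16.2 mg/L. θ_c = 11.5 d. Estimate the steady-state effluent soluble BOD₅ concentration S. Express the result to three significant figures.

S ≈ 0.537 mg/L

For a completely mixed reactor with recycle the Lawrence–McCarty relation gives S = K_s·(1 + k_d·θ_c) / [θ_c·(Y·k − k_d) − 1] = 16.2 × (1 + 0.0632 × 11.5) / [11.5 × (0.560 × 8.35 − 0.0632) − 1] = 27.97 / 52.05 = 0.5375 mg/L.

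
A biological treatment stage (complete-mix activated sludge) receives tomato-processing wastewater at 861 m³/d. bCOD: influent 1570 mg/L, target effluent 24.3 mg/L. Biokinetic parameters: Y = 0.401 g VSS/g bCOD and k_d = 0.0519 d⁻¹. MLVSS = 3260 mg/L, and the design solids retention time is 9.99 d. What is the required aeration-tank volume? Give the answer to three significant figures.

V ≈ 1080 m³

From the SRT design equation V = Y Q (S₀−S) θ_c / [X (1 + k_d θ_c)] = 0.401 × 861 × (1570 − 24.3) × 9.99 / [3260 × (1 + 0.0519 × 9.99)] = 5.33×10^6 / 4950 = 1077 m³.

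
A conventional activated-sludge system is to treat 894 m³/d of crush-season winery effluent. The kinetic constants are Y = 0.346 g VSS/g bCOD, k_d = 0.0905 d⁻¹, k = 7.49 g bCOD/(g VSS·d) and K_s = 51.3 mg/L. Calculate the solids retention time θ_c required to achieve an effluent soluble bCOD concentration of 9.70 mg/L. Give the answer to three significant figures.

From 1/θ_c = Y·k·S/(K_s + S) − k_d: Y·k·S/(K_s+S) = 0.346 × 7.49 × 9.70 / (51.3 + 9.70) = 0.4121 d⁻¹.
θ_c = 1/(μ − k_d) = 1/(0.4121 − 0.0905) = 1/0.3216 = 3.109 d.

θ_c ≈ 3.11 d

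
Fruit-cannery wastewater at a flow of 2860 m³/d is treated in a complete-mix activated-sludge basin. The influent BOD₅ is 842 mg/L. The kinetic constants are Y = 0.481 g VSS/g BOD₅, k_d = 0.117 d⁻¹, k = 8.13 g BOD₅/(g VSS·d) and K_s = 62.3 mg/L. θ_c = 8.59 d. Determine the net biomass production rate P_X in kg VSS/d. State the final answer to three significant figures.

P_X ≈ 575 kg VSS/d

For a completely mixed reactor with recycle the Lawrence–McCarty relation gives S = K_s·(1 + k_d·θ_c) / [θ_c·(Y·k − k_d) − 1] = 62.3 × (1 + 0.117 × 8.59) / [8.59 × (0.481 × 8.13 − 0.117) − 1] = 124.9 / 31.59 = 3.955 mg/L.
The observed yield is Y_obs = Y/(1 + k_d·θ_c) = 0.481 / (1 + 0.117 × 8.59) = 0.481 / 2.005 = 0.2399 g VSS per g BOD₅ removed.
Mass of BOD₅ removed per day: Q(S₀ − S) = 2860 × 838.0 g/m³ = 2397 kg/d.
Biomass produced: P_X = Y_obs·Q·ΔS = 0.2399 × 2397 ≈ 575.0 kg VSS/d.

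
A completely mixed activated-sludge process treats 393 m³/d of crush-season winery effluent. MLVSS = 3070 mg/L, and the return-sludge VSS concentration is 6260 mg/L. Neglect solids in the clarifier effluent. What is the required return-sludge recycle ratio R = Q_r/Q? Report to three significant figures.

R ≈ 0.962

Mass balance around the secondary clarifier (neglecting effluent solids): R = X / (X_r − X) = 3070 / (6260 − 3070) = 0.9624.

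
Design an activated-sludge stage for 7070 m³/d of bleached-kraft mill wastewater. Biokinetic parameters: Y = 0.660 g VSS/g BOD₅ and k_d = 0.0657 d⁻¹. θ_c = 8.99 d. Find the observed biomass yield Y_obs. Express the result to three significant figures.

Y_obs = Y / (1 + k_d θ_c) = 0.660 / (1 + 0.0657 × 8.99) = 0.660 / 1.591 = 0.4149.

Y_obs ≈ 0.415 g VSS/g BOD₅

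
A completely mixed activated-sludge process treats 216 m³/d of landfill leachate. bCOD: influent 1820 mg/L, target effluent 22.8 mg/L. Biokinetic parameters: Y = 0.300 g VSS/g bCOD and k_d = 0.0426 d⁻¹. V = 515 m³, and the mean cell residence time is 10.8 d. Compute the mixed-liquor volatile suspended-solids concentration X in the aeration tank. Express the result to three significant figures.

X ≈ 1670 mg/L

X = Y·Q·ΔS·θ_c / [V·(1 + k_d θ_c)] = 0.300 × 216 × (1820 − 22.8) × 10.8 / [515 × (1 + 0.0426 × 10.8)] = 1673 mg/L.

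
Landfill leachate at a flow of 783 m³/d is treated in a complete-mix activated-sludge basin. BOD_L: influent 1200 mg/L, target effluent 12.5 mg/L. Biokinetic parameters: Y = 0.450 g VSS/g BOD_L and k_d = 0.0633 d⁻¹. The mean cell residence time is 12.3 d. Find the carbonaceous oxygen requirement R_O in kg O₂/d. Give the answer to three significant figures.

R_O ≈ 596 kg O₂/d

Correct the yield for decay: Y_obs = Y/(1 + k_d θ_c) = 0.450 / (1 + 0.0633 × 12.3) = 0.450 / 1.779 = 0.2530.
ΔS = 1200 − 12.5 = 1188 mg/L, so the substrate removal rate is 783 × 1188/1000 = 929.8 kg BOD_L/d.
Net sludge production P_X = 0.2530 × 929.8 = 235.3 kg VSS/d.
R_O = Q·(S₀ − S) − 1.42·P_X = 929.8 − 1.42 × 235.3 = 595.8 kg O₂/d.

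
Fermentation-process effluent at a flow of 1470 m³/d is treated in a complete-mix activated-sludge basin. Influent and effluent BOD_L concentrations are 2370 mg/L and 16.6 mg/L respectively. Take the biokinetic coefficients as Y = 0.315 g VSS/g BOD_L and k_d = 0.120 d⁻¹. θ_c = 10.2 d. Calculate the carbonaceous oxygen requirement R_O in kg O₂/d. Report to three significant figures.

R_O ≈ 2760 kg O₂/d

Correct the yield for decay: Y_obs = Y/(1 + k_d θ_c) = 0.315 / (1 + 0.120 × 10.2) = 0.315 / 2.224 = 0.1416.
Mass of BOD_L removed per day: Q(S₀ − S) = 1470 × 2353 g/m³ = 3459 kg/d.
Biomass synthesised: P_X = Y_obs × 3459 = 490.0 kg VSS/d.
R_O = Q·(S₀ − S) − 1.42·P_X = 3459 − 1.42 × 490.0 = 2764 kg O₂/d.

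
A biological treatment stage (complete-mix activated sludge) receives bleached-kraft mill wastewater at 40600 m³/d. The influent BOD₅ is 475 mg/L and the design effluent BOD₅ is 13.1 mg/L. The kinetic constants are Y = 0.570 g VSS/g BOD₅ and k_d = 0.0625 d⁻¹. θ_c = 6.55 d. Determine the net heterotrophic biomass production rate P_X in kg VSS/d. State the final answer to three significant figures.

P_X ≈ 7580 kg VSS/d

Y_obs = Y / (1 + k_d θ_c) = 0.570 / (1 + 0.0625 × 6.55) = 0.570 / 1.409 = 0.4044.
Mass of BOD₅ removed per day: Q(S₀ − S) = 40600 × 461.9 g/m³ = 18753 kg/d.
P_X = Y_obs · Q(S₀ − S) = 0.4044 × 18753 = 7584 kg VSS/d.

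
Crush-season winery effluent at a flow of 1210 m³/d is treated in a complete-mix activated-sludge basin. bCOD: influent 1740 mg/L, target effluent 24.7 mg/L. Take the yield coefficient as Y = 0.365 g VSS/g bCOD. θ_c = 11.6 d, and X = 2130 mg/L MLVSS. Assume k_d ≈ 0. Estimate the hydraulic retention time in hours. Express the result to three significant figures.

τ ≈ 81.8 h

With k_d = 0 the design equation reduces to V = Y Q (S₀−S) θ_c / X = 0.365 × 1210 × (1740 − 24.7) × 11.6 / 2130 = 4126 m³.
HRT = V/Q = 4126 m³ / 1210 m³·d⁻¹ = 3.410 d × 24 = 81.83 h.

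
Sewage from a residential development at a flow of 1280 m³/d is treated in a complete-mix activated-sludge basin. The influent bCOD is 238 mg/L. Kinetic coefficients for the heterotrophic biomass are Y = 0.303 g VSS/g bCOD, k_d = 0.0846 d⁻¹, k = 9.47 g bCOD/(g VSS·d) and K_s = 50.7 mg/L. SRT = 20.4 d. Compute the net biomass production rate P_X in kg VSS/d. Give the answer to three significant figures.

P_X ≈ 33.5 kg VSS/d

Effluent substrate depends only on kinetics and SRT: S = K_s(1 + k_d θ_c) / [θ_c(Yk − k_d) − 1] = 50.7 × (1 + 0.0846 × 20.4) / [20.4 × (0.303 × 9.47 − 0.0846) − 1] = 138.2 / 55.81 = 2.476 mg/L.
The observed yield is Y_obs = Y/(1 + k_d·θ_c) = 0.303 / (1 + 0.0846 × 20.4) = 0.303 / 2.726 = 0.1112 g VSS per g bCOD removed.
Substrate removed = Q·(S₀ − S) = 1280 m³/d × (238 − 2.48) g/m³ = 3.01×10^5 g/d = 301.5 kg/d.
So the net sludge growth is P_X = 0.1112 × 301.5 = 33.51 kg VSS/d.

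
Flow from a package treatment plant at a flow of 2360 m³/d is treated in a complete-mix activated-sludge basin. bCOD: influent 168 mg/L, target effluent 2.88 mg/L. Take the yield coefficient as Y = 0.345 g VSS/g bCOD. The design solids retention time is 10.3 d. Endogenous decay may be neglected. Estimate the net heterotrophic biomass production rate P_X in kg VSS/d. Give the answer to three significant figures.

No decay correction is needed, so Y_obs = Y = 0.345.
Substrate removed = Q·(S₀ − S) = 2360 m³/d × (168 − 2.88) g/m³ = 3.9×10^5 g/d = 389.7 kg/d.
So the net sludge growth is P_X = 0.3450 × 389.7 = 134.4 kg VSS/d.

P_X ≈ 134 kg VSS/d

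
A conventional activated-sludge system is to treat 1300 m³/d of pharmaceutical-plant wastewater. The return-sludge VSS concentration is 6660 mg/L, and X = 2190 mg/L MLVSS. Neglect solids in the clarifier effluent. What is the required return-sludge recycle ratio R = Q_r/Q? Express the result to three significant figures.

Mass balance around the secondary clarifier (neglecting effluent solids): R = X / (X_r − X) = 2190 / (6660 − 2190) = 0.4899.

R ≈ 0.490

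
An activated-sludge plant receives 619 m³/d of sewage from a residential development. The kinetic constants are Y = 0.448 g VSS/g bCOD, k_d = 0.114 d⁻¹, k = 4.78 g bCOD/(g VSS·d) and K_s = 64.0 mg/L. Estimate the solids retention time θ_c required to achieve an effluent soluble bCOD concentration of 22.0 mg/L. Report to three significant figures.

θ_c ≈ 2.31 d

At the target effluent, Y k S/(K_s+S) = 0.448×4.78×22.0/86.00 = 0.5478 d⁻¹.
Then 1/θ_c = μ − k_d = 0.5478 − 0.114 = 0.4338 d⁻¹, giving θ_c = 2.305 d.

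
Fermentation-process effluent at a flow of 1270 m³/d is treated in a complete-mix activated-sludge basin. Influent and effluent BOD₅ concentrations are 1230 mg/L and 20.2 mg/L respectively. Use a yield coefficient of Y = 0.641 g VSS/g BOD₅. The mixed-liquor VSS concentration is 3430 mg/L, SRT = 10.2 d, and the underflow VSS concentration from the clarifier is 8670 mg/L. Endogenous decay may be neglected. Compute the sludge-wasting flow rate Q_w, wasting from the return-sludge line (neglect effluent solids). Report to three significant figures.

Q_w ≈ 114 m³/d

With k_d = 0 the design equation reduces to V = Y Q (S₀−S) θ_c / X = 0.641 × 1270 × (1230 − 20.2) × 10.2 / 3430 = 2929 m³.
θ_c = V·X/(Q_w·X_r) when wasting from the recycle, so Q_w = V·X/(θ_c·X_r) = 2929 × 3430 / (10.2 × 8670) = 113.6 m³/d.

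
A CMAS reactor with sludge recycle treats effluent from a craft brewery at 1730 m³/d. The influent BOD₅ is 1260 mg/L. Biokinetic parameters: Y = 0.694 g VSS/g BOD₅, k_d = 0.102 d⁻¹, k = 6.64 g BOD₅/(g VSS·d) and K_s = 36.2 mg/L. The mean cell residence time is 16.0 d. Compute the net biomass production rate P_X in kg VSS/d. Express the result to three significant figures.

P_X ≈ 574 kg VSS/d

From the Monod/SRT balance for a CMAS, S = K_s·(1+k_d θ_c)/[θ_c·(Y k − k_d) − 1] = 36.2 × (1 + 0.102 × 16.0) / [16.0 × (0.694 × 6.64 − 0.102) − 1] = 95.28 / 71.10 = 1.340 mg/L.
Y_obs = Y / (1 + k_d θ_c) = 0.694 / (1 + 0.102 × 16.0) = 0.694 / 2.632 = 0.2637.
ΔS = 1260 − 1.34 = 1259 mg/L, so the substrate removal rate is 1730 × 1259/1000 = 2177 kg BOD₅/d.
So the net sludge growth is P_X = 0.2637 × 2177 = 574.2 kg VSS/d.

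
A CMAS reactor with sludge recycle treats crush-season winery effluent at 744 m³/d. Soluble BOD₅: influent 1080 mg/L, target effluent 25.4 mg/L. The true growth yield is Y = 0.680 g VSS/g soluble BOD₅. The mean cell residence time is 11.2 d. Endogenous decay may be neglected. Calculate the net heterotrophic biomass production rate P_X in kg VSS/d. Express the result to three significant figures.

P_X ≈ 534 kg VSS/d

With endogenous decay neglected, the observed yield equals the true yield: Y_obs = Y = 0.680 g VSS/g soluble BOD₅.
ΔS = 1080 − 25.4 = 1055 mg/L, so the substrate removal rate is 744 × 1055/1000 = 784.6 kg soluble BOD₅/d.
P_X = Y_obs · Q(S₀ − S) = 0.6800 × 784.6 = 533.5 kg VSS/d.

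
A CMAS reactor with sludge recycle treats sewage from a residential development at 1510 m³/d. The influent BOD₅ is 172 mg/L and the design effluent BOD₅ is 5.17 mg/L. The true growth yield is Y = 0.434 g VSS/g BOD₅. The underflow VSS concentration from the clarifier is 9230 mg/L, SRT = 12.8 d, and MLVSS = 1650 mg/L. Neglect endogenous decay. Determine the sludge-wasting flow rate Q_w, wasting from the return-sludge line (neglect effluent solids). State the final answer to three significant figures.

Biomass mass balance (decay neglected): V·X = Y·Q·(S₀ − S)·θ_c, so V = 0.434 × 1510 × (172 − 5.17) × 12.8 / 1650 = 848.1 m³.
θ_c = V·X/(Q_w·X_r) when wasting from the recycle, so Q_w = V·X/(θ_c·X_r) = 848.1 × 1650 / (12.8 × 9230) = 11.85 m³/d.

Q_w ≈ 11.8 m³/d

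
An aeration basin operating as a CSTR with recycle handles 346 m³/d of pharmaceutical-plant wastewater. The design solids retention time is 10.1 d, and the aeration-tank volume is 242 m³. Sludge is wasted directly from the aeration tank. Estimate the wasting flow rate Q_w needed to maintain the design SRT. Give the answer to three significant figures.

Wasting from the aeration tank: Q_w = V / θ_c = 242.0 / 10.1 = 23.96 m³/d.

Q_w ≈ 24.0 m³/d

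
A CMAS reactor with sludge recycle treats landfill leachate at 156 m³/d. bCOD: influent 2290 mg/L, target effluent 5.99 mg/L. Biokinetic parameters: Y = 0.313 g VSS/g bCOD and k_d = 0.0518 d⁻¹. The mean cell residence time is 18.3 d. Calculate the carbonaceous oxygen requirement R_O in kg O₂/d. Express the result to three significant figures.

R_O ≈ 275 kg O₂/d

Observed yield with endogenous decay: Y_obs = Y / (1 + k_d·θ_c) = 0.313 / (1 + 0.0518 × 18.3) = 0.313 / 1.948 = 0.1607 g VSS/g bCOD.
Mass of bCOD removed per day: Q(S₀ − S) = 156 × 2284 g/m³ = 356.3 kg/d.
P_X = Y_obs·Q·(S₀ − S) = 0.1607 × 356.3 = 57.25 kg VSS/d.
R_O = Q·ΔS − 1.42 P_X = 356.3 − 81.30 = 275.0 kg O₂/d.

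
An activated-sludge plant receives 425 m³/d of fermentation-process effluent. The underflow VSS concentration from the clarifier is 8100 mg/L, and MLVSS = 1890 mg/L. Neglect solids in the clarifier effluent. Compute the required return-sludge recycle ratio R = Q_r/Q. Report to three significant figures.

R ≈ 0.304

Solids balance on the clarifier gives (1+R)X = R·X_r, so R = X/(X_r − X) = 1890 / (8100 − 1890) = 0.3043.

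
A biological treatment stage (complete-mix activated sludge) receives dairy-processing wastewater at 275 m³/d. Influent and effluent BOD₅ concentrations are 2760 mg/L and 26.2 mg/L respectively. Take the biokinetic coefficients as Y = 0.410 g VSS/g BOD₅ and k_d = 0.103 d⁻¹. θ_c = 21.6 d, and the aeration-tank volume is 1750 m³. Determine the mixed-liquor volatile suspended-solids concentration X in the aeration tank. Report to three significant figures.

X ≈ 1180 mg/L

Solving the biomass balance for X: X = Y Q (S₀−S) θ_c / [V (1+k_d θ_c)] = 0.410 × 275 × (2760 − 26.2) × 21.6 / [1750 × (1 + 0.103 × 21.6)] = 1180 mg/L.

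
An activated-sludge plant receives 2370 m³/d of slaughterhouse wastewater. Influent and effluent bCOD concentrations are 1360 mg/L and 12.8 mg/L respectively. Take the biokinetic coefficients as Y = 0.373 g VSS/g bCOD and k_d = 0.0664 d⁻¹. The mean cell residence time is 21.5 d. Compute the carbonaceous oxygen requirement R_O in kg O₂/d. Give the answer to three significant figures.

Observed yield with endogenous decay: Y_obs = Y / (1 + k_d·θ_c) = 0.373 / (1 + 0.0664 × 21.5) = 0.373 / 2.428 = 0.1536 g VSS/g bCOD.
Q·(S₀ − S) = 2370 × (1360 − 12.8) × 10⁻³ = 3193 kg/d removed.
P_X = Y_obs·Q·(S₀ − S) = 0.1536 × 3193 = 490.6 kg VSS/d.
Carbonaceous O₂ demand = substrate oxidised − cell-mass equivalent = 3193 − 1.42 × 490.6 = 2496 kg O₂/d.

R_O ≈ 2500 kg O₂/d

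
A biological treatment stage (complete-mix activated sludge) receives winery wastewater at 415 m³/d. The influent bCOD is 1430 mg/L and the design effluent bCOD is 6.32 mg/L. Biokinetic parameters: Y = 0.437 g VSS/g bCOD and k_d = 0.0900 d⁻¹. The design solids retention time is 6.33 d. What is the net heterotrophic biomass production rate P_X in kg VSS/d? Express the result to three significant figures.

Observed yield with endogenous decay: Y_obs = Y / (1 + k_d·θ_c) = 0.437 / (1 + 0.0900 × 6.33) = 0.437 / 1.570 = 0.2784 g VSS/g bCOD.
Q·(S₀ − S) = 415 × (1430 − 6.32) × 10⁻³ = 590.8 kg/d removed.
So the net sludge growth is P_X = 0.2784 × 590.8 = 164.5 kg VSS/d.

P_X ≈ 164 kg VSS/d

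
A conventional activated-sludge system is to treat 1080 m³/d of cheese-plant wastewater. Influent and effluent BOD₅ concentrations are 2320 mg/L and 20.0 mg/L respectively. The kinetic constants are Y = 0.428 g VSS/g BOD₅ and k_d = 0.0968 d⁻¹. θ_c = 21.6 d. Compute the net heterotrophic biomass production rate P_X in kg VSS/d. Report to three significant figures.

Y_obs = Y / (1 + k_d θ_c) = 0.428 / (1 + 0.0968 × 21.6) = 0.428 / 3.091 = 0.1385.
Q·(S₀ − S) = 1080 × (2320 − 20.0) × 10⁻³ = 2484 kg/d removed.
Biomass produced: P_X = Y_obs·Q·ΔS = 0.1385 × 2484 ≈ 344.0 kg VSS/d.

P_X ≈ 344 kg VSS/d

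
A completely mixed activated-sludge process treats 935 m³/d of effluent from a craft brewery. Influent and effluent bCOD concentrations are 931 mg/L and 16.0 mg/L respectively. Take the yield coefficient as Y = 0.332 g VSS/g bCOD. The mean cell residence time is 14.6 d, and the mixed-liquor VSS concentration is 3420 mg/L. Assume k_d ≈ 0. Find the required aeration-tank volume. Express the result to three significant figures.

Biomass mass balance (decay neglected): V·X = Y·Q·(S₀ − S)·θ_c, so V = 0.332 × 935 × (931 − 16.0) × 14.6 / 3420 = 1213 m³.

V ≈ 1210 m³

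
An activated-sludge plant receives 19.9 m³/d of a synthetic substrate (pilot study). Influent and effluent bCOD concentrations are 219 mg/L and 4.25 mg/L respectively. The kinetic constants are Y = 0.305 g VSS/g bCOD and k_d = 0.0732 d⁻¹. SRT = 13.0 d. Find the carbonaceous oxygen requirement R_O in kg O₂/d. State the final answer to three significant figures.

Correct the yield for decay: Y_obs = Y/(1 + k_d θ_c) = 0.305 / (1 + 0.0732 × 13.0) = 0.305 / 1.952 = 0.1563.
Q·(S₀ − S) = 19.9 × (219 − 4.25) × 10⁻³ = 4.274 kg/d removed.
P_X = Y_obs·Q·(S₀ − S) = 0.1563 × 4.274 = 0.6679 kg VSS/d.
R_O = Q·(S₀ − S) − 1.42·P_X = 4.274 − 1.42 × 0.6679 = 3.325 kg O₂/d.

R_O ≈ 3.33 kg O₂/d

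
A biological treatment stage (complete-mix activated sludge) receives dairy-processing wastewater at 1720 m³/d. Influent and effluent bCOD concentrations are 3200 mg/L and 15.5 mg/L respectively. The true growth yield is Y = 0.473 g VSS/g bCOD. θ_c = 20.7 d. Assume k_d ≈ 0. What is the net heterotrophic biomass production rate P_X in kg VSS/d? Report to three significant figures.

P_X ≈ 2590 kg VSS/d

Since k_d ≈ 0, Y_obs = Y = 0.473 g VSS/g bCOD.
Mass of bCOD removed per day: Q(S₀ − S) = 1720 × 3184 g/m³ = 5477 kg/d.
So the net sludge growth is P_X = 0.4730 × 5477 = 2591 kg VSS/d.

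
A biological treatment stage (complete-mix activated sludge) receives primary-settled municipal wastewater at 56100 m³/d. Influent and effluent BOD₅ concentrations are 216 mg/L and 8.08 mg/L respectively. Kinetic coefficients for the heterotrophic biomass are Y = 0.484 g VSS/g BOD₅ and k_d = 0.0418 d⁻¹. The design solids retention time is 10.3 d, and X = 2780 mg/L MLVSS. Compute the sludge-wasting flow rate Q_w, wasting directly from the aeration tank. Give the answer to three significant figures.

Q_w ≈ 1420 m³/d

From the SRT design equation V = Y Q (S₀−S) θ_c / [X (1 + k_d θ_c)] = 0.484 × 56100 × (216 − 8.08) × 10.3 / [2780 × (1 + 0.0418 × 10.3)] = 5.81×10^7 / 3977 = 14622 m³.
Wasting from the aeration tank: Q_w = V / θ_c = 14622 / 10.3 = 1420 m³/d.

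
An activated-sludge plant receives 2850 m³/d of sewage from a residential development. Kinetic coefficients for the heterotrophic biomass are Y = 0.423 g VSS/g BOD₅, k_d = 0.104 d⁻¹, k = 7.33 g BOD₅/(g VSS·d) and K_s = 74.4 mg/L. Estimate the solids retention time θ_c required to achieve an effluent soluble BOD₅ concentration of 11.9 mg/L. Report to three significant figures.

θ_c ≈ 3.09 d

From 1/θ_c = Y·k·S/(K_s + S) − k_d: Y·k·S/(K_s+S) = 0.423 × 7.33 × 11.9 / (74.4 + 11.9) = 0.4275 d⁻¹.
θ_c = 1/(μ − k_d) = 1/(0.4275 − 0.104) = 1/0.3235 = 3.091 d.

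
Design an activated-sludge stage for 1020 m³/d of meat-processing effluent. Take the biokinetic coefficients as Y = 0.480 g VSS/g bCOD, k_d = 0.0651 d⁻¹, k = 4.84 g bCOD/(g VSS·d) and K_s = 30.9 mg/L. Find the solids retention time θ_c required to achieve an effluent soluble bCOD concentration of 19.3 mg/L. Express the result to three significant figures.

From 1/θ_c = Y·k·S/(K_s + S) − k_d: Y·k·S/(K_s+S) = 0.480 × 4.84 × 19.3 / (30.9 + 19.3) = 0.8932 d⁻¹.
θ_c = 1/(μ − k_d) = 1/(0.8932 − 0.0651) = 1/0.8281 = 1.208 d.

θ_c ≈ 1.21 d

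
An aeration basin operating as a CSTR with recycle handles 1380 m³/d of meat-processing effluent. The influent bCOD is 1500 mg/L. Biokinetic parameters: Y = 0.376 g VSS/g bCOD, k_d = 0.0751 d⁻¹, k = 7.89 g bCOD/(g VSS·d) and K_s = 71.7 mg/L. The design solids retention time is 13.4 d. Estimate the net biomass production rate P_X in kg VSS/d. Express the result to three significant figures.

Effluent substrate depends only on kinetics and SRT: S = K_s(1 + k_d θ_c) / [θ_c(Yk − k_d) − 1] = 71.7 × (1 + 0.0751 × 13.4) / [13.4 × (0.376 × 7.89 − 0.0751) − 1] = 143.9 / 37.75 = 3.811 mg/L.
Observed yield with endogenous decay: Y_obs = Y / (1 + k_d·θ_c) = 0.376 / (1 + 0.0751 × 13.4) = 0.376 / 2.006 = 0.1874 g VSS/g bCOD.
ΔS = 1500 − 3.81 = 1496 mg/L, so the substrate removal rate is 1380 × 1496/1000 = 2065 kg bCOD/d.
Net biomass production P_X = Y_obs × Q·(S₀ − S) = 0.1874 × 2065 = 386.9 kg VSS/d.

P_X ≈ 387 kg VSS/d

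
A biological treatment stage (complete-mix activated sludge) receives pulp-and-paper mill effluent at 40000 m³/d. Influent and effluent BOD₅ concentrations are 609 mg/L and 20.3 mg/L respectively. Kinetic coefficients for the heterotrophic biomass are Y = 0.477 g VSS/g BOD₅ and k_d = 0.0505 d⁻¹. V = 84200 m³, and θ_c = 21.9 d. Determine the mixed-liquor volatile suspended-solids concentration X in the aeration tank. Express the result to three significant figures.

X ≈ 1390 mg/L

Solving the biomass balance for X: X = Y Q (S₀−S) θ_c / [V (1+k_d θ_c)] = 0.477 × 40000 × (609 − 20.3) × 21.9 / [84200 × (1 + 0.0505 × 21.9)] = 1387 mg/L.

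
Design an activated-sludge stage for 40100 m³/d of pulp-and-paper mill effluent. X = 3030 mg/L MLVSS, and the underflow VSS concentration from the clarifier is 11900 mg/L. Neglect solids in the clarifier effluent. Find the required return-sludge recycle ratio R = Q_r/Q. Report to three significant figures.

R ≈ 0.342

Mass balance around the secondary clarifier (neglecting effluent solids): R = X / (X_r − X) = 3030 / (11900 − 3030) = 0.3416.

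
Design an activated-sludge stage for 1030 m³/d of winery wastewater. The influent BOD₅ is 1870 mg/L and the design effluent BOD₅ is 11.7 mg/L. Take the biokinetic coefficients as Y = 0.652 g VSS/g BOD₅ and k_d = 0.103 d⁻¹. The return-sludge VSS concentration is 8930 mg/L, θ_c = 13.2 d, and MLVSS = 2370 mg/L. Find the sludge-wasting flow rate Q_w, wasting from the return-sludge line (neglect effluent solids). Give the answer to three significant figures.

Q_w ≈ 59.2 m³/d

Rearranging the biomass balance for a CMAS with decay, V = Y·Q·ΔS·θ_c / [X·(1+k_d θ_c)] = 0.652 × 1030 × (1870 − 11.7) × 13.2 / [2370 × (1 + 0.103 × 13.2)] = 1.65×10^7 / 5592 = 2946 m³.
Q_w = (V·X)/(θ_c X_r) = 2946 × 2370 / (13.2 × 8930) = 59.23 m³/d.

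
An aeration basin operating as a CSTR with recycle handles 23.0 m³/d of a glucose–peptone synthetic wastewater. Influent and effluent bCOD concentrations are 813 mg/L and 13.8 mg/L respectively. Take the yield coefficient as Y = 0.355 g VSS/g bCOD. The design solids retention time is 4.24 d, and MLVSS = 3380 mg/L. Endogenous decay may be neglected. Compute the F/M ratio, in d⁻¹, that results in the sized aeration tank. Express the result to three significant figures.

V·X = Y·Q·ΔS·θ_c gives V = 0.355 × 23.0 × (813 − 13.8) × 4.24 / 3380 = 8.186 m³.
Food-to-microorganism ratio F/M = Q S₀ / (V X) = 23.0 × 813 / (8.186 × 3380) = 0.6758 d⁻¹.

F/M ≈ 0.676 d⁻¹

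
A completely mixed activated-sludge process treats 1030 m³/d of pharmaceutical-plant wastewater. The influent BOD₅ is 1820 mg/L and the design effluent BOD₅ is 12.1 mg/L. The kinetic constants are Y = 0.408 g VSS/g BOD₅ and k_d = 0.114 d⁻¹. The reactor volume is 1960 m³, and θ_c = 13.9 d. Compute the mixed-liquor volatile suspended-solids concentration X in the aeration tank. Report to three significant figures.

X ≈ 2080 mg/L

From V·X·(1 + k_d·θ_c) = Y·Q·(S₀ − S)·θ_c: X = 0.408 × 1030 × (1820 − 12.1) × 13.9 / [1960 × (1 + 0.114 × 13.9)] = 2085 mg/L.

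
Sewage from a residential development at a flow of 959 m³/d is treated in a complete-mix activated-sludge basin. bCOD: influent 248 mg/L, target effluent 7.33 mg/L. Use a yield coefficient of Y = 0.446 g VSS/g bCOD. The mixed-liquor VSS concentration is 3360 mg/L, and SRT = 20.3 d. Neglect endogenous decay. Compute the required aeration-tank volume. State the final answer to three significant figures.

With k_d = 0 the design equation reduces to V = Y Q (S₀−S) θ_c / X = 0.446 × 959 × (248 − 7.33) × 20.3 / 3360 = 621.9 m³.

V ≈ 622 m³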